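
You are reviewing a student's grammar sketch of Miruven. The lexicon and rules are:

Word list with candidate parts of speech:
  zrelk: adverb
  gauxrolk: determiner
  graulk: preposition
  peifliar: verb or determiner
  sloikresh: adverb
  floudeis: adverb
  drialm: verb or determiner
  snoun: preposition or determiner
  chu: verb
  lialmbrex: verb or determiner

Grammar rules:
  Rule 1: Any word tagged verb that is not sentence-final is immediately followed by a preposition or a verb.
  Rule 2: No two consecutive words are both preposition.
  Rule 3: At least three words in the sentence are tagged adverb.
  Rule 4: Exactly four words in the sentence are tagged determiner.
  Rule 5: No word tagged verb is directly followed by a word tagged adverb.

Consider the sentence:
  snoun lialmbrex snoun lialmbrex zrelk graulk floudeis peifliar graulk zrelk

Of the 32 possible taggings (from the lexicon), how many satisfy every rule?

3

Candidates per position — 1:snoun {preposition,determiner}; 2:lialmbrex {verb,determiner}; 3:snoun {preposition,determiner}; 4:lialmbrex {verb,determiner}; 5:zrelk {adverb}; 6:graulk {preposition}; 7:floudeis {adverb}; 8:peifliar {verb,determiner}; 9:graulk {preposition}; 10:zrelk {adverb}.
There are 32 candidate sequences in total.
The sequences that satisfy every rule: preposition determiner determiner determiner adverb preposition adverb determiner preposition adverb; determiner determiner preposition determiner adverb preposition adverb determiner preposition adverb; determiner determiner determiner determiner adverb preposition adverb verb preposition adverb.
Count = 3.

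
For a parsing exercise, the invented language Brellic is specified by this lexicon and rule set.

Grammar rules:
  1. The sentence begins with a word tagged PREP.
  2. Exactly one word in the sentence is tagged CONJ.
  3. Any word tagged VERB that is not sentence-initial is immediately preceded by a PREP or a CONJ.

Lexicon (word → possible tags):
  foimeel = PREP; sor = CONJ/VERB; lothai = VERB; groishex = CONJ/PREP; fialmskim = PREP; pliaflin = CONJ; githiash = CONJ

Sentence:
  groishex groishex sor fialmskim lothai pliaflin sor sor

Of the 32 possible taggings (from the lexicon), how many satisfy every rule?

Candidates per position — 1:groishex {CONJ,PREP}; 2:groishex {CONJ,PREP}; 3:sor {CONJ,VERB}; 4:fialmskim {PREP}; 5:lothai {VERB}; 6:pliaflin {CONJ}; 7:sor {CONJ,VERB}; 8:sor {CONJ,VERB}.
There are 32 candidate sequences in total.
Every candidate sequence violates at least one rule; no consistent tagging exists.
Count = 0.

0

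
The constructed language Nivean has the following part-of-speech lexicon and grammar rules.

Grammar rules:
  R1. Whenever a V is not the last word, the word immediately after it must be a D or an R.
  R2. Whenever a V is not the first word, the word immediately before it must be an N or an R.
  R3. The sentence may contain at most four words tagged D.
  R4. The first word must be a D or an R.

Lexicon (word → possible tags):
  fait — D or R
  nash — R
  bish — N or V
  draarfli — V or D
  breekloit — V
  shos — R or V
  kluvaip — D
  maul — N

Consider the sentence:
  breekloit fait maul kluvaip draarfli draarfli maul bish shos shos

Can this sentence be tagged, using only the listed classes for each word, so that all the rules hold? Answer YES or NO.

Candidates per position — 1:breekloit {V}; 2:fait {D,R}; 3:maul {N}; 4:kluvaip {D}; 5:draarfli {V,D}; 6:draarfli {V,D}; 7:maul {N}; 8:bish {N,V}; 9:shos {R,V}; 10:shos {R,V}.
Rule 4 cannot be satisfied by any choice of tags from the lexicon.
So there is no consistent tagging.

NO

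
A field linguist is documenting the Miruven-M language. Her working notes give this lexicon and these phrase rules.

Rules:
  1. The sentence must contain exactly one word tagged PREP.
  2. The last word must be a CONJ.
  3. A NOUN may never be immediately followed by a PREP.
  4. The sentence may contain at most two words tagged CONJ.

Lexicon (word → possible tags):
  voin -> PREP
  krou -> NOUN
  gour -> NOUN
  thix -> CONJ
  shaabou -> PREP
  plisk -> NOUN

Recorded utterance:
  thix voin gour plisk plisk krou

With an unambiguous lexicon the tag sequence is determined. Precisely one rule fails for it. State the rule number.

2

Fixed tagging: CONJ PREP NOUN NOUN NOUN NOUN.
Applying the rules: R1 ✓, R2 ✗, R3 ✓, R4 ✓.
Only rule 2 fails.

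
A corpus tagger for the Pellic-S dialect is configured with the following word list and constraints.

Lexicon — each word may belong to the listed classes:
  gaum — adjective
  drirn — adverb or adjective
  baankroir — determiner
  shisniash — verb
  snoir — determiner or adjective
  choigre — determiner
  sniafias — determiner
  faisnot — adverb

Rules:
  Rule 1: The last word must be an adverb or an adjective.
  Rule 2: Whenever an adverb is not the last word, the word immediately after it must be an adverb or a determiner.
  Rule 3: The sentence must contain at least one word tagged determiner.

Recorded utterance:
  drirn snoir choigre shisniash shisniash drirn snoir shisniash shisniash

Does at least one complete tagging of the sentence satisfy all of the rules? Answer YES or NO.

Candidates per position — 1:drirn {adverb,adjective}; 2:snoir {determiner,adjective}; 3:choigre {determiner}; 4:shisniash {verb}; 5:shisniash {verb}; 6:drirn {adverb,adjective}; 7:snoir {determiner,adjective}; 8:shisniash {verb}; 9:shisniash {verb}.
Rule 1 cannot be satisfied by any choice of tags from the lexicon.
So there is no consistent tagging.

NO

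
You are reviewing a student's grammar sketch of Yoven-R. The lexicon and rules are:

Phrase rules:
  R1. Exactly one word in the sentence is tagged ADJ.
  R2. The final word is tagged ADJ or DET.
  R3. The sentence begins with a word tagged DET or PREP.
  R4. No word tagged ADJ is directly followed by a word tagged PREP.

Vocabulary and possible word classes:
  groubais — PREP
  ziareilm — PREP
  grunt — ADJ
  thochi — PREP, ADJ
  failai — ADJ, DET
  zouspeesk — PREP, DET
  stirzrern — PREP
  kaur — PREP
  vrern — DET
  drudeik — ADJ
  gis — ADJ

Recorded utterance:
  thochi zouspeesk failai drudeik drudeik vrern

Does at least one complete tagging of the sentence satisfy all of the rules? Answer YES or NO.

Candidates per position — 1:thochi {PREP,ADJ}; 2:zouspeesk {PREP,DET}; 3:failai {ADJ,DET}; 4:drudeik {ADJ}; 5:drudeik {ADJ}; 6:vrern {DET}.
Rule 1 cannot be satisfied by any choice of tags from the lexicon.
So there is no consistent tagging.

NO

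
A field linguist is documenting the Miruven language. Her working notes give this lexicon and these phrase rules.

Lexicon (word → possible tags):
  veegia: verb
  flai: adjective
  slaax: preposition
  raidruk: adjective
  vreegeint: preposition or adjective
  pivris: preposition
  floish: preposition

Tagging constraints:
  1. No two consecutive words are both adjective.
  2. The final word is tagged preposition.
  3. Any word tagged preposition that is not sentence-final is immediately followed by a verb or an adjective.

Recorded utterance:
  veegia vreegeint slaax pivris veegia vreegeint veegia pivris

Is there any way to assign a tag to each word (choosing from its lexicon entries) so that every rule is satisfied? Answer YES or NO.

Candidates per position — 1:veegia {verb}; 2:vreegeint {preposition,adjective}; 3:slaax {preposition}; 4:pivris {preposition}; 5:veegia {verb}; 6:vreegeint {preposition,adjective}; 7:veegia {verb}; 8:pivris {preposition}.
Rule 3 cannot be satisfied by any choice of tags from the lexicon.
So there is no consistent tagging.

NO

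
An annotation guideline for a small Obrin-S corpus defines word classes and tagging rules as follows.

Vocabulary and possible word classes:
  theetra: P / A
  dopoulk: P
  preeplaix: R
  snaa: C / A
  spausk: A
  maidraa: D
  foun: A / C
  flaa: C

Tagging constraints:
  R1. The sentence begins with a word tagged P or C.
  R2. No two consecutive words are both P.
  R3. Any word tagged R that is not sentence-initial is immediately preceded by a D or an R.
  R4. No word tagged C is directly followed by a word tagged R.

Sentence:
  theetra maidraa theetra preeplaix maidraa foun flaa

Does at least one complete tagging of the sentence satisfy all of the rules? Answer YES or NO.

Candidates per position — 1:theetra {P,A}; 2:maidraa {D}; 3:theetra {P,A}; 4:preeplaix {R}; 5:maidraa {D}; 6:foun {A,C}; 7:flaa {C}.
Rule 3 cannot be satisfied by any choice of tags from the lexicon.
So there is no consistent tagging.

NO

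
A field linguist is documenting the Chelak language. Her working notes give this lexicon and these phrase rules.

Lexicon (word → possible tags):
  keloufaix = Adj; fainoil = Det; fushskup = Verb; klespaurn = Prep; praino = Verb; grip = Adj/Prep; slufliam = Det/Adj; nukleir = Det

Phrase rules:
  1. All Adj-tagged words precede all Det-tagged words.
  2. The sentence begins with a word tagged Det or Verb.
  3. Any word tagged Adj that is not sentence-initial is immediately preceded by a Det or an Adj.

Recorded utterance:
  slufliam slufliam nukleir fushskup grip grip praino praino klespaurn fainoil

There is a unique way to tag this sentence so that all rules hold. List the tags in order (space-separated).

Det Det Det Verb Prep Prep Verb Verb Prep Det

Candidates per position — 1:slufliam {Det,Adj}; 2:slufliam {Det,Adj}; 3:nukleir {Det}; 4:fushskup {Verb}; 5:grip {Adj,Prep}; 6:grip {Adj,Prep}; 7:praino {Verb}; 8:praino {Verb}; 9:klespaurn {Prep}; 10:fainoil {Det}.
Word 1 cannot be Adj — rule 2 would then fail for every completion. It is Det.
Word 2 cannot be Adj — rule 1 would then fail for every completion. It is Det.
Word 5 cannot be Adj — rule 1 would then fail for every completion. It is Prep.
Word 6 cannot be Adj — rule 1 would then fail for every completion. It is Prep.
That leaves exactly one tagging: Det Det Det Verb Prep Prep Verb Verb Prep Det.
Checking: rule 1 satisfied; rule 2 satisfied; rule 3 satisfied.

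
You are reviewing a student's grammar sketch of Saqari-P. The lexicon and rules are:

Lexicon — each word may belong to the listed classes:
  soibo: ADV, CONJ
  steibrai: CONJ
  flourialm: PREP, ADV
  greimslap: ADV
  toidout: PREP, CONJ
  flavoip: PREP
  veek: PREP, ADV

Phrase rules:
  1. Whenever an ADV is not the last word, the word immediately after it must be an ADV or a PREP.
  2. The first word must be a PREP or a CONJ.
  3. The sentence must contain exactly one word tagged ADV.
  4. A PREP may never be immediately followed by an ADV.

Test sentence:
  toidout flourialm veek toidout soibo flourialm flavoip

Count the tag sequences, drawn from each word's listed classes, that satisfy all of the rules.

Candidates per position — 1:toidout {PREP,CONJ}; 2:flourialm {PREP,ADV}; 3:veek {PREP,ADV}; 4:toidout {PREP,CONJ}; 5:soibo {ADV,CONJ}; 6:flourialm {PREP,ADV}; 7:flavoip {PREP}.
There are 64 candidate sequences in total.
Checking each against the rules leaves 8 sequences.
Count = 8.

8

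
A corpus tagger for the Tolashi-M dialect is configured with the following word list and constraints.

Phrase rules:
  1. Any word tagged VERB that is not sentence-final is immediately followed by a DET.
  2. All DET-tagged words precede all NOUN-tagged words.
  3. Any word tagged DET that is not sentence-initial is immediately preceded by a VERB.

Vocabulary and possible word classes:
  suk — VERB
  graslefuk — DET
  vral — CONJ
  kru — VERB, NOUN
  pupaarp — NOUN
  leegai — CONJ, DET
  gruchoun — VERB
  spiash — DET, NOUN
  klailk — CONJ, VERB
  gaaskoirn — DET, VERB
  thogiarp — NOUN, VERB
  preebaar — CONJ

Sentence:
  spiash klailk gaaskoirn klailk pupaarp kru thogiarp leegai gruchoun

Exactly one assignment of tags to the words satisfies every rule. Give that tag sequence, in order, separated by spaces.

Candidates per position — 1:spiash {DET,NOUN}; 2:klailk {CONJ,VERB}; 3:gaaskoirn {DET,VERB}; 4:klailk {CONJ,VERB}; 5:pupaarp {NOUN}; 6:kru {VERB,NOUN}; 7:thogiarp {NOUN,VERB}; 8:leegai {CONJ,DET}; 9:gruchoun {VERB}.
At position 3, choosing VERB makes rule 1 impossible to satisfy; hence DET.
At position 4, choosing VERB makes rule 1 impossible to satisfy; hence CONJ.
At position 6, choosing VERB makes rule 1 impossible to satisfy; hence NOUN.
At position 8, choosing DET makes rule 2 impossible to satisfy; hence CONJ.
At position 1, choosing NOUN makes rule 2 impossible to satisfy; hence DET.
At position 2, choosing CONJ makes rule 3 impossible to satisfy; hence VERB.
At position 7, choosing VERB makes rule 1 impossible to satisfy; hence NOUN.
The only consistent sequence is: DET VERB DET CONJ NOUN NOUN NOUN CONJ VERB.
Verifying each rule — rule 1 ok; rule 2 ok; rule 3 ok.

DET VERB DET CONJ NOUN NOUN NOUN CONJ VERB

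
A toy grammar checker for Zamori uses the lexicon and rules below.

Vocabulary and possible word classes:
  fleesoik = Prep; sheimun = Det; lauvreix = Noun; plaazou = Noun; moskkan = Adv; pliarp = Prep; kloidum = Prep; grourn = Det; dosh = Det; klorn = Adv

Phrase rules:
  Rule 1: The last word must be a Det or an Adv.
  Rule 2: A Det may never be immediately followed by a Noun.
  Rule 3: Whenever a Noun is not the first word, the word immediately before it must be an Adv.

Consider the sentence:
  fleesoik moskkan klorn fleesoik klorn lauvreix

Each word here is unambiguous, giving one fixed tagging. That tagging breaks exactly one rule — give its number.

Fixed tagging: Prep Adv Adv Prep Adv Noun.
Rule check: R1 ✗, R2 ✓, R3 ✓.
Only rule 1 fails.

1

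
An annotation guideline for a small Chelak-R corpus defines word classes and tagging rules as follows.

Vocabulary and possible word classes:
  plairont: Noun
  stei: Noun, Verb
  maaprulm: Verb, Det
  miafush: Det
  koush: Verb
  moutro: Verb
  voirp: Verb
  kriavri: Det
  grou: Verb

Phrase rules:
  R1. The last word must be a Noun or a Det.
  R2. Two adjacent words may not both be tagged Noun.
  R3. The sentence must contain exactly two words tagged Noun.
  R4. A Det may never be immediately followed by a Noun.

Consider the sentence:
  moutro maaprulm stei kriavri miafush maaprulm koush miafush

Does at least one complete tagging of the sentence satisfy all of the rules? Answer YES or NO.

Candidates per position — 1:moutro {Verb}; 2:maaprulm {Verb,Det}; 3:stei {Noun,Verb}; 4:kriavri {Det}; 5:miafush {Det}; 6:maaprulm {Verb,Det}; 7:koush {Verb}; 8:miafush {Det}.
Rule 3 cannot be satisfied by any choice of tags from the lexicon.
So there is no consistent tagging.

NO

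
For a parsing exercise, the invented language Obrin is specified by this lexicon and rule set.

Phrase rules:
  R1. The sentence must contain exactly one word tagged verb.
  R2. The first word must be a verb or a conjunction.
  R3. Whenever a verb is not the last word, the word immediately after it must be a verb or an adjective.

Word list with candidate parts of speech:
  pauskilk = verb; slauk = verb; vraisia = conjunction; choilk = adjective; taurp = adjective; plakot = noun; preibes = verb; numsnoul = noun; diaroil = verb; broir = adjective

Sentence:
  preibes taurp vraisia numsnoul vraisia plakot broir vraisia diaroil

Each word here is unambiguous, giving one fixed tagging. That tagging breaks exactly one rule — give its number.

1

Fixed tagging: verb adjective conjunction noun conjunction noun adjective conjunction verb.
Applying the rules: R1 fails, R2 ok, R3 ok.
Only rule 1 fails.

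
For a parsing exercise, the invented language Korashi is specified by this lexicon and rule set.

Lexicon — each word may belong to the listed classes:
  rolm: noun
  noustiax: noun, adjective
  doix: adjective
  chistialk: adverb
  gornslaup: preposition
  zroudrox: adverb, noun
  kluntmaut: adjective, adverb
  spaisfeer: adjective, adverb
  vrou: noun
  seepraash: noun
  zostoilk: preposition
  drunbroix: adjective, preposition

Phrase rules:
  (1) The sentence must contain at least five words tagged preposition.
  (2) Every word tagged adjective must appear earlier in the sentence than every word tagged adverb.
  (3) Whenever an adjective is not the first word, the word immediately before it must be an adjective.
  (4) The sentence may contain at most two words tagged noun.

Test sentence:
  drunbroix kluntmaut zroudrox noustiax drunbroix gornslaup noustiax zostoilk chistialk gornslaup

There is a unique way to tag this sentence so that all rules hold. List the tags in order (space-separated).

preposition adverb adverb noun preposition preposition noun preposition adverb preposition

Candidates per position — 1:drunbroix {adjective,preposition}; 2:kluntmaut {adjective,adverb}; 3:zroudrox {adverb,noun}; 4:noustiax {noun,adjective}; 5:drunbroix {adjective,preposition}; 6:gornslaup {preposition}; 7:noustiax {noun,adjective}; 8:zostoilk {preposition}; 9:chistialk {adverb}; 10:gornslaup {preposition}.
At position 1, choosing adjective makes rule 1 impossible to satisfy; hence preposition.
At position 2, choosing adjective makes rule 3 impossible to satisfy; hence adverb.
At position 4, choosing adjective makes rule 2 impossible to satisfy; hence noun.
At position 5, choosing adjective makes rule 1 impossible to satisfy; hence preposition.
At position 7, choosing adjective makes rule 2 impossible to satisfy; hence noun.
At position 3, choosing noun makes rule 4 impossible to satisfy; hence adverb.
So the tagging must be: preposition adverb adverb noun preposition preposition noun preposition adverb preposition.
Checking: rule 1 ok; rule 2 ok; rule 3 ok; rule 4 ok.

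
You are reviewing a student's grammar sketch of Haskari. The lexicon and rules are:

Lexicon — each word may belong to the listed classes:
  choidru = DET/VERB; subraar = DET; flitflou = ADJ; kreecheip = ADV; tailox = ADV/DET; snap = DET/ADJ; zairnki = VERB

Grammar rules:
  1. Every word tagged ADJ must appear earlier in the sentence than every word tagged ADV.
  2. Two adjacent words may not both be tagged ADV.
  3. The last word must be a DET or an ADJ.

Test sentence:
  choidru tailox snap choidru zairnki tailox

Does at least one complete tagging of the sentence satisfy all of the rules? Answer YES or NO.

Candidates per position — 1:choidru {DET,VERB}; 2:tailox {ADV,DET}; 3:snap {DET,ADJ}; 4:choidru {DET,VERB}; 5:zairnki {VERB}; 6:tailox {ADV,DET}.
One satisfying assignment: VERB ADV DET VERB VERB DET.
Checking: rule 1 ok; rule 2 ok; rule 3 ok.

YES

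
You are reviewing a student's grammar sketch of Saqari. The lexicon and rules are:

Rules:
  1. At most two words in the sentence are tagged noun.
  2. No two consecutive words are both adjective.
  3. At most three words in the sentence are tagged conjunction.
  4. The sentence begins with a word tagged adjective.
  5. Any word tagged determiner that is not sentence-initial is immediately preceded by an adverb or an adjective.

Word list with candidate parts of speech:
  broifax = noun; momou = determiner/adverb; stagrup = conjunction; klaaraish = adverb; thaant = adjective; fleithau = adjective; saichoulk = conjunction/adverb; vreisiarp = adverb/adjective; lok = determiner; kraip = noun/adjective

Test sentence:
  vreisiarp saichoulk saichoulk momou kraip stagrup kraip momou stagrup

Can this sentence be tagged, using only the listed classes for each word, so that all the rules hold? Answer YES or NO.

YES

Candidates per position — 1:vreisiarp {adverb,adjective}; 2:saichoulk {conjunction,adverb}; 3:saichoulk {conjunction,adverb}; 4:momou {determiner,adverb}; 5:kraip {noun,adjective}; 6:stagrup {conjunction}; 7:kraip {noun,adjective}; 8:momou {determiner,adverb}; 9:stagrup {conjunction}.
One satisfying assignment: adjective adverb adverb determiner adjective conjunction noun adverb conjunction.
Verifying each rule — rule 1 satisfied; rule 2 satisfied; rule 3 satisfied; rule 4 satisfied; rule 5 satisfied.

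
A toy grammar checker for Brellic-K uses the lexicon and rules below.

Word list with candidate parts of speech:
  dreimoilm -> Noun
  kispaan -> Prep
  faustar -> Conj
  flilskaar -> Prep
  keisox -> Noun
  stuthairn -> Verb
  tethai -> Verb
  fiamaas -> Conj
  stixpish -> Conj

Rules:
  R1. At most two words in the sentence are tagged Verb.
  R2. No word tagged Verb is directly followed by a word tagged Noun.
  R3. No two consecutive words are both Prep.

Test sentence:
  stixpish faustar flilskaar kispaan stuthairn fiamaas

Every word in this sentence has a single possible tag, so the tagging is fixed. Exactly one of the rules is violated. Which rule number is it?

3

Fixed tagging: Conj Conj Prep Prep Verb Conj.
Rule check: R1 pass, R2 pass, R3 fail.
Only rule 3 fails.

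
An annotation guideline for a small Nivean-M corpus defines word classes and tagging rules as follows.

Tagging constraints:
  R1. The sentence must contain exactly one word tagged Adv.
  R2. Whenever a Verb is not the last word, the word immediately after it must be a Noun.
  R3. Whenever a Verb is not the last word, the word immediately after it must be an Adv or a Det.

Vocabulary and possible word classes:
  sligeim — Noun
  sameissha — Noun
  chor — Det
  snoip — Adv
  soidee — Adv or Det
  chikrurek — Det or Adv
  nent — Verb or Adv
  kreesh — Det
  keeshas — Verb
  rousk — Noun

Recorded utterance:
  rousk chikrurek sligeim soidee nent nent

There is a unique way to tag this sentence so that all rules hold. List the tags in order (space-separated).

Candidates per position — 1:rousk {Noun}; 2:chikrurek {Det,Adv}; 3:sligeim {Noun}; 4:soidee {Adv,Det}; 5:nent {Verb,Adv}; 6:nent {Verb,Adv}.
At position 5, choosing Verb makes rule 2 impossible to satisfy; hence Adv.
At position 6, choosing Adv makes rule 1 impossible to satisfy; hence Verb.
At position 2, choosing Adv makes rule 1 impossible to satisfy; hence Det.
At position 4, choosing Adv makes rule 1 impossible to satisfy; hence Det.
The only consistent sequence is: Noun Det Noun Det Adv Verb.
Rule-by-rule: rule 1 holds; rule 2 holds; rule 3 holds.

Noun Det Noun Det Adv Verb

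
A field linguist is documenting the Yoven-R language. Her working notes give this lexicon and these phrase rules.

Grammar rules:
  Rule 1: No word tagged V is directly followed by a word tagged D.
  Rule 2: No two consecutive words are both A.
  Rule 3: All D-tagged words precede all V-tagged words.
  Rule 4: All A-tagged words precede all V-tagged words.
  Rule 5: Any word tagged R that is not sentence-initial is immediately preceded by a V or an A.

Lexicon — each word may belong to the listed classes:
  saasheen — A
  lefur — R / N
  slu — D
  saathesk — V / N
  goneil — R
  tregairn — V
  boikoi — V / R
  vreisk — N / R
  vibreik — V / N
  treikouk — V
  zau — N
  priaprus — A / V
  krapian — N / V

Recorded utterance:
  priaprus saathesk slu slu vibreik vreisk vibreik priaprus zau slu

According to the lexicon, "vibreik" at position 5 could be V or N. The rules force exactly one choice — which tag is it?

N

Candidates per position — 1:priaprus {A,V}; 2:saathesk {V,N}; 3:slu {D}; 4:slu {D}; 5:vibreik {V,N}; 6:vreisk {N,R}; 7:vibreik {V,N}; 8:priaprus {A,V}; 9:zau {N}; 10:slu {D}.
At position 1, choosing V makes rule 3 impossible to satisfy; hence A.
At position 2, choosing V makes rule 1 impossible to satisfy; hence N.
At position 5, choosing V makes rule 3 impossible to satisfy; hence N.
At position 6, choosing R makes rule 5 impossible to satisfy; hence N.
At position 7, choosing V makes rule 3 impossible to satisfy; hence N.
At position 8, choosing V makes rule 3 impossible to satisfy; hence A.
So the tagging must be: A N D D N N N A N D.
Check: rule 1 ✓; rule 2 ✓; rule 3 ✓; rule 4 ✓; rule 5 ✓.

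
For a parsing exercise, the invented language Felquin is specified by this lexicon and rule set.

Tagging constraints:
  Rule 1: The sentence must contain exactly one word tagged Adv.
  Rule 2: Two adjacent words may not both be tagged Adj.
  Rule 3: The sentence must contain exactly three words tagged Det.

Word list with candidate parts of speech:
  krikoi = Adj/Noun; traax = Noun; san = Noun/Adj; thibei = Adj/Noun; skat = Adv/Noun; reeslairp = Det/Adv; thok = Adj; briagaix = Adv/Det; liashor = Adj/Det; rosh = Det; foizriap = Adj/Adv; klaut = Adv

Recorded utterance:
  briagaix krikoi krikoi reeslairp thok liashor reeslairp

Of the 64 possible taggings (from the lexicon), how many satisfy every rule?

9

Candidates per position — 1:briagaix {Adv,Det}; 2:krikoi {Adj,Noun}; 3:krikoi {Adj,Noun}; 4:reeslairp {Det,Adv}; 5:thok {Adj}; 6:liashor {Adj,Det}; 7:reeslairp {Det,Adv}.
There are 64 candidate sequences in total.
Checking each against the rules leaves 9 sequences.
Count = 9.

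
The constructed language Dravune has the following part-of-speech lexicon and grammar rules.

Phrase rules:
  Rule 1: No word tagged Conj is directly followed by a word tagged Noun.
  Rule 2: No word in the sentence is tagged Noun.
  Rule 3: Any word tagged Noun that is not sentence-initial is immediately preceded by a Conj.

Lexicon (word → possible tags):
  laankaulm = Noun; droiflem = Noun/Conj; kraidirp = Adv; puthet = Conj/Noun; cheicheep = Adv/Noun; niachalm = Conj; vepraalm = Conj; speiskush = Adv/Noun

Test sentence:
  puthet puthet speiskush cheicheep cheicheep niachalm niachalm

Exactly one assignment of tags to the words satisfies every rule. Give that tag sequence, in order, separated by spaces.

Conj Conj Adv Adv Adv Conj Conj

Candidates per position — 1:puthet {Conj,Noun}; 2:puthet {Conj,Noun}; 3:speiskush {Adv,Noun}; 4:cheicheep {Adv,Noun}; 5:cheicheep {Adv,Noun}; 6:niachalm {Conj}; 7:niachalm {Conj}.
Word 1 cannot be Noun — rule 2 would then fail for every completion. It is Conj.
Word 2 cannot be Noun — rule 1 would then fail for every completion. It is Conj.
Word 3 cannot be Noun — rule 1 would then fail for every completion. It is Adv.
Word 4 cannot be Noun — rule 2 would then fail for every completion. It is Adv.
Word 5 cannot be Noun — rule 2 would then fail for every completion. It is Adv.
That leaves exactly one tagging: Conj Conj Adv Adv Adv Conj Conj.
Verifying each rule — rule 1 holds; rule 2 holds; rule 3 holds.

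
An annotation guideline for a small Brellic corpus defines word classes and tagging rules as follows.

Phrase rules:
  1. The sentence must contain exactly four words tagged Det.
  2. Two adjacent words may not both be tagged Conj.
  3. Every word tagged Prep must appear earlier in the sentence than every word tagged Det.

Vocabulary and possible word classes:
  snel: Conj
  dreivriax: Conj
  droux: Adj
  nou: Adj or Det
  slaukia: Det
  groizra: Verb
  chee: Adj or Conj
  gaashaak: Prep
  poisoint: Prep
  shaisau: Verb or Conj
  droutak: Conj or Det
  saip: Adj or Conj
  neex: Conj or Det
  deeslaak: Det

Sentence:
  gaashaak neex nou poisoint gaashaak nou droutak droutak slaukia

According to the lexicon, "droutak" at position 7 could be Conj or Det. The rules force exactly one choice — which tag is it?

Candidates per position — 1:gaashaak {Prep}; 2:neex {Conj,Det}; 3:nou {Adj,Det}; 4:poisoint {Prep}; 5:gaashaak {Prep}; 6:nou {Adj,Det}; 7:droutak {Conj,Det}; 8:droutak {Conj,Det}; 9:slaukia {Det}.
At position 2, choosing Det makes rule 3 impossible to satisfy; hence Conj.
At position 3, choosing Det makes rule 3 impossible to satisfy; hence Adj.
At position 6, choosing Adj makes rule 1 impossible to satisfy; hence Det.
At position 7, choosing Conj makes rule 1 impossible to satisfy; hence Det.
At position 8, choosing Conj makes rule 1 impossible to satisfy; hence Det.
That leaves exactly one tagging: Prep Conj Adj Prep Prep Det Det Det Det.
Rule-by-rule: rule 1 satisfied; rule 2 satisfied; rule 3 satisfied.

Det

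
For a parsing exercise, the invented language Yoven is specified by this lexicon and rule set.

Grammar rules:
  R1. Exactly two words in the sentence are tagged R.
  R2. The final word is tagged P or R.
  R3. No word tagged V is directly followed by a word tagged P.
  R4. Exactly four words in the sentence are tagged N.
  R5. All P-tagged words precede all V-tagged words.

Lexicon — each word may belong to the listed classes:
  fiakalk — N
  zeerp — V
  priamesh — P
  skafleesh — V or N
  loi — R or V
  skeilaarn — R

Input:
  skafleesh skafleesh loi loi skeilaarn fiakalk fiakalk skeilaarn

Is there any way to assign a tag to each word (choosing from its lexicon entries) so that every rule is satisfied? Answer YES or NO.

Candidates per position — 1:skafleesh {V,N}; 2:skafleesh {V,N}; 3:loi {R,V}; 4:loi {R,V}; 5:skeilaarn {R}; 6:fiakalk {N}; 7:fiakalk {N}; 8:skeilaarn {R}.
One satisfying assignment: N N V V R N N R.
Rule-by-rule: rule 1 ok; rule 2 ok; rule 3 ok; rule 4 ok; rule 5 ok.

YES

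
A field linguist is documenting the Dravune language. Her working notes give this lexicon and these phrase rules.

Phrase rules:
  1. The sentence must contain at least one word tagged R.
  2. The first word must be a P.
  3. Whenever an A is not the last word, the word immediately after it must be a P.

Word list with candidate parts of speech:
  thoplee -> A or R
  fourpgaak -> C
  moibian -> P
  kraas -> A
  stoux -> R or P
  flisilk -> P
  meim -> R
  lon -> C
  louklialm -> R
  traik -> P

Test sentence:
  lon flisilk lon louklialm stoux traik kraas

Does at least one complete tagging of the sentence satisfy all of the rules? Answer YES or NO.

Candidates per position — 1:lon {C}; 2:flisilk {P}; 3:lon {C}; 4:louklialm {R}; 5:stoux {R,P}; 6:traik {P}; 7:kraas {A}.
Rule 2 cannot be satisfied by any choice of tags from the lexicon.
So there is no consistent tagging.

NO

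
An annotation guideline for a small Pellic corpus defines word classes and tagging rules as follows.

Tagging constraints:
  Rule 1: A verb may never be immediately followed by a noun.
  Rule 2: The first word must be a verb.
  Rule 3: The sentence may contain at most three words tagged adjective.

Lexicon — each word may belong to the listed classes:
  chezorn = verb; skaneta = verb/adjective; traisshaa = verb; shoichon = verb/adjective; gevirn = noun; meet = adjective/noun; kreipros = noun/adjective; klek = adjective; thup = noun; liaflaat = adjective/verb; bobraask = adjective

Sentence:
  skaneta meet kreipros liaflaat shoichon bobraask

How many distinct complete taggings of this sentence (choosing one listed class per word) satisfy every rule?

4

Candidates per position — 1:skaneta {verb,adjective}; 2:meet {adjective,noun}; 3:kreipros {noun,adjective}; 4:liaflaat {adjective,verb}; 5:shoichon {verb,adjective}; 6:bobraask {adjective}.
There are 32 candidate sequences in total.
The sequences that satisfy every rule: verb adjective noun adjective verb adjective; verb adjective noun verb verb adjective; verb adjective noun verb adjective adjective; verb adjective adjective verb verb adjective.
Count = 4.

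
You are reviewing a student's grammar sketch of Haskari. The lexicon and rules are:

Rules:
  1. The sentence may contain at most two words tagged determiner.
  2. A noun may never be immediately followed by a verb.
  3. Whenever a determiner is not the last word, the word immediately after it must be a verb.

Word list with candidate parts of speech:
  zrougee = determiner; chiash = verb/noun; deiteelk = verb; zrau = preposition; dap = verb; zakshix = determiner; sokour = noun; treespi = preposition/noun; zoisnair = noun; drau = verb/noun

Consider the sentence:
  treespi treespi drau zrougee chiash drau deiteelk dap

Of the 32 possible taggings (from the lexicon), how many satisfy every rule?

6

Candidates per position — 1:treespi {preposition,noun}; 2:treespi {preposition,noun}; 3:drau {verb,noun}; 4:zrougee {determiner}; 5:chiash {verb,noun}; 6:drau {verb,noun}; 7:deiteelk {verb}; 8:dap {verb}.
There are 32 candidate sequences in total.
Checking each against the rules leaves 6 sequences.
Count = 6.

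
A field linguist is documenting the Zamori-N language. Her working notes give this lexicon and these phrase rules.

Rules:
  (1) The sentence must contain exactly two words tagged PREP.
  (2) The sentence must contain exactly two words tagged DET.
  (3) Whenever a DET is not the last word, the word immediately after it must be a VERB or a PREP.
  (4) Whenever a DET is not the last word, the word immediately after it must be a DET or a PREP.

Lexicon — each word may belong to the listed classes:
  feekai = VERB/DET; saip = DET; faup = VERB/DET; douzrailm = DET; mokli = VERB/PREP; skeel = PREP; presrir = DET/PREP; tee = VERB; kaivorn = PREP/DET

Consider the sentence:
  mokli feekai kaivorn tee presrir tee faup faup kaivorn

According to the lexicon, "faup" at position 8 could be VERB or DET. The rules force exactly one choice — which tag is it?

Candidates per position — 1:mokli {VERB,PREP}; 2:feekai {VERB,DET}; 3:kaivorn {PREP,DET}; 4:tee {VERB}; 5:presrir {DET,PREP}; 6:tee {VERB}; 7:faup {VERB,DET}; 8:faup {VERB,DET}; 9:kaivorn {PREP,DET}.
At position 3, choosing DET makes rule 4 impossible to satisfy; hence PREP.
At position 5, choosing DET makes rule 4 impossible to satisfy; hence PREP.
At position 9, choosing PREP makes rule 1 impossible to satisfy; hence DET.
At position 1, choosing PREP makes rule 1 impossible to satisfy; hence VERB.
At position 8, choosing DET makes rule 3 impossible to satisfy; hence VERB.
At position 7, choosing DET makes rule 4 impossible to satisfy; hence VERB.
At position 2, choosing VERB makes rule 2 impossible to satisfy; hence DET.
That leaves exactly one tagging: VERB DET PREP VERB PREP VERB VERB VERB DET.
Rule-by-rule: rule 1 satisfied; rule 2 satisfied; rule 3 satisfied; rule 4 satisfied.

VERB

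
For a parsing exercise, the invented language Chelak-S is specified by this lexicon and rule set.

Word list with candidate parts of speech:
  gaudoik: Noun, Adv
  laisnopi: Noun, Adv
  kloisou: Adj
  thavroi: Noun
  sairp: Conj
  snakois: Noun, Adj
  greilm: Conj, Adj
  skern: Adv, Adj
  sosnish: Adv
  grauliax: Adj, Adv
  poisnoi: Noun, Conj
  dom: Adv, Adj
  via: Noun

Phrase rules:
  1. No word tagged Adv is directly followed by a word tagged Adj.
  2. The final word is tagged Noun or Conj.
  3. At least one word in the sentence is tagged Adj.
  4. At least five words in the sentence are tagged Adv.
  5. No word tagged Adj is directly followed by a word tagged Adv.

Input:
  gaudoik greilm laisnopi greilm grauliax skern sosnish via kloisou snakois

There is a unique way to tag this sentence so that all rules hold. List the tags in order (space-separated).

Adv Conj Adv Conj Adv Adv Adv Noun Adj Noun

Candidates per position — 1:gaudoik {Noun,Adv}; 2:greilm {Conj,Adj}; 3:laisnopi {Noun,Adv}; 4:greilm {Conj,Adj}; 5:grauliax {Adj,Adv}; 6:skern {Adv,Adj}; 7:sosnish {Adv}; 8:via {Noun}; 9:kloisou {Adj}; 10:snakois {Noun,Adj}.
Position 1: tagging it Noun would leave rule 4 unsatisfiable, so it must be Adv.
Position 2: tagging it Adj would leave rule 1 unsatisfiable, so it must be Conj.
Position 3: tagging it Noun would leave rule 4 unsatisfiable, so it must be Adv.
Position 4: tagging it Adj would leave rule 1 unsatisfiable, so it must be Conj.
Position 5: tagging it Adj would leave rule 4 unsatisfiable, so it must be Adv.
Position 6: tagging it Adj would leave rule 1 unsatisfiable, so it must be Adv.
Position 10: tagging it Adj would leave rule 2 unsatisfiable, so it must be Noun.
The unique satisfying tagging is: Adv Conj Adv Conj Adv Adv Adv Noun Adj Noun.
Check: rule 1 satisfied; rule 2 satisfied; rule 3 satisfied; rule 4 satisfied; rule 5 satisfied.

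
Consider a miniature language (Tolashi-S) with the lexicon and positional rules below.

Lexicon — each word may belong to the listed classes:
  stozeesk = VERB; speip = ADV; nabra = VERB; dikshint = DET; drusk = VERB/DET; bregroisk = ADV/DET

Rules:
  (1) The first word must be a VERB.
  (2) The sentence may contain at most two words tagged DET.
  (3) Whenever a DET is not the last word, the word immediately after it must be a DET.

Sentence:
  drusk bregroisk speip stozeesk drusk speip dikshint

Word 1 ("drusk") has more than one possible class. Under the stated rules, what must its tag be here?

Candidates per position — 1:drusk {VERB,DET}; 2:bregroisk {ADV,DET}; 3:speip {ADV}; 4:stozeesk {VERB}; 5:drusk {VERB,DET}; 6:speip {ADV}; 7:dikshint {DET}.
If word 1 were DET, no tagging could satisfy rule 1; so word 1 is VERB.
If word 2 were DET, no tagging could satisfy rule 3; so word 2 is ADV.
If word 5 were DET, no tagging could satisfy rule 3; so word 5 is VERB.
The unique satisfying tagging is: VERB ADV ADV VERB VERB ADV DET.
Checking: rule 1 ok; rule 2 ok; rule 3 ok.

VERB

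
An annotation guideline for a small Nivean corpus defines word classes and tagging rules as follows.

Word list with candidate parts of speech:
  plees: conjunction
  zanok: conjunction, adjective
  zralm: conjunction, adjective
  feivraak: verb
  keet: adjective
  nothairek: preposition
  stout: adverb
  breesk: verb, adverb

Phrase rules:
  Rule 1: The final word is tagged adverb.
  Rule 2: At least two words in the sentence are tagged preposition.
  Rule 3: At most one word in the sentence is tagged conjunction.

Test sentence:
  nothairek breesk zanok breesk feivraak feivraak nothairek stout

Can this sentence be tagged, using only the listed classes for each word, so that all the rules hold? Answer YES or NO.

Candidates per position — 1:nothairek {preposition}; 2:breesk {verb,adverb}; 3:zanok {conjunction,adjective}; 4:breesk {verb,adverb}; 5:feivraak {verb}; 6:feivraak {verb}; 7:nothairek {preposition}; 8:stout {adverb}.
One satisfying assignment: preposition verb adjective verb verb verb preposition adverb.
Checking: rule 1 holds; rule 2 holds; rule 3 holds.

YES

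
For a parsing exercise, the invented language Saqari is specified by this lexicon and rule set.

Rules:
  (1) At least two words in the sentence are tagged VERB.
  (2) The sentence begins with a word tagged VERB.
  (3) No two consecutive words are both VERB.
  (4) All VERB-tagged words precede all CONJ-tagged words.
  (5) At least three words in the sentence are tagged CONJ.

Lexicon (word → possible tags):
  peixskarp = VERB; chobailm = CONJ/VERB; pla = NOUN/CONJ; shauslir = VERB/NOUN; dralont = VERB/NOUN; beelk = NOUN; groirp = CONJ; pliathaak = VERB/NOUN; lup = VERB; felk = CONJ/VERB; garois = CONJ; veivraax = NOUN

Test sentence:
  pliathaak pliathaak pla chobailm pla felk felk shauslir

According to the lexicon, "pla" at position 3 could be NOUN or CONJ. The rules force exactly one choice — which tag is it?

Candidates per position — 1:pliathaak {VERB,NOUN}; 2:pliathaak {VERB,NOUN}; 3:pla {NOUN,CONJ}; 4:chobailm {CONJ,VERB}; 5:pla {NOUN,CONJ}; 6:felk {CONJ,VERB}; 7:felk {CONJ,VERB}; 8:shauslir {VERB,NOUN}.
If word 1 were NOUN, no tagging could satisfy rule 2; so word 1 is VERB.
If word 2 were VERB, no tagging could satisfy rule 3; so word 2 is NOUN.
Position 3: the remaining choice is settled jointly with positions 4, 5, 6, 7, 8 — only NOUN at position 3 is part of a tagging that satisfies every rule.
The unique satisfying tagging is: VERB NOUN NOUN VERB CONJ CONJ CONJ NOUN.
Rule-by-rule: rule 1 satisfied; rule 2 satisfied; rule 3 satisfied; rule 4 satisfied; rule 5 satisfied.

NOUN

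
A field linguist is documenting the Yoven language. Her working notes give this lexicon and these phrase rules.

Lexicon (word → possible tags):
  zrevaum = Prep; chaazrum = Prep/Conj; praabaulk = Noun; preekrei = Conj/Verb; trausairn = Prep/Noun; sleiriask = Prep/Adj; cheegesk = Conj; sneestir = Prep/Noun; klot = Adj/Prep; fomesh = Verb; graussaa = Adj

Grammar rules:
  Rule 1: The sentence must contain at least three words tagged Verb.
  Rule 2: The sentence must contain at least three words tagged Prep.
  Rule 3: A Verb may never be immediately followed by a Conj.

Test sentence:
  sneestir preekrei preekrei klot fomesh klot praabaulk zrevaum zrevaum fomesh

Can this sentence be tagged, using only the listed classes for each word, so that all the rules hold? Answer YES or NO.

YES

Candidates per position — 1:sneestir {Prep,Noun}; 2:preekrei {Conj,Verb}; 3:preekrei {Conj,Verb}; 4:klot {Adj,Prep}; 5:fomesh {Verb}; 6:klot {Adj,Prep}; 7:praabaulk {Noun}; 8:zrevaum {Prep}; 9:zrevaum {Prep}; 10:fomesh {Verb}.
One satisfying assignment: Noun Conj Verb Prep Verb Adj Noun Prep Prep Verb.
Verifying each rule — rule 1 holds; rule 2 holds; rule 3 holds.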